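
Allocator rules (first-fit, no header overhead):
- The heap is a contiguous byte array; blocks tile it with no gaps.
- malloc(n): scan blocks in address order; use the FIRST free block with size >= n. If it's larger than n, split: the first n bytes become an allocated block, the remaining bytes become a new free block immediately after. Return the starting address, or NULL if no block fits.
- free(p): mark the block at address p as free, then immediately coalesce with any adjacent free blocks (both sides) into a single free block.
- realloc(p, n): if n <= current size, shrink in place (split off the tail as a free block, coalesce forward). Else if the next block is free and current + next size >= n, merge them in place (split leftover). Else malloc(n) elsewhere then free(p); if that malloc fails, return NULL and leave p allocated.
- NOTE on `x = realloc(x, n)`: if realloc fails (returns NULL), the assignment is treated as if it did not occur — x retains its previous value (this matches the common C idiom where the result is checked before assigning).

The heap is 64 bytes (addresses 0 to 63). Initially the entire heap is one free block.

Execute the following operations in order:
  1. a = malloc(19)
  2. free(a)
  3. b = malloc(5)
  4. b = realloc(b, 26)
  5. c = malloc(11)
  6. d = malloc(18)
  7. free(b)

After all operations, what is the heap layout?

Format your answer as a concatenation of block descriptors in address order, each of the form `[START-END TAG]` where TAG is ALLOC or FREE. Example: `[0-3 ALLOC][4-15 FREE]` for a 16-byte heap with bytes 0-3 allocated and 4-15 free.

Answer: [0-25 FREE][26-36 ALLOC][37-54 ALLOC][55-63 FREE]

Derivation:
Op 1: a = malloc(19) -> a = 0; heap: [0-18 ALLOC][19-63 FREE]
Op 2: free(a) -> (freed a); heap: [0-63 FREE]
Op 3: b = malloc(5) -> b = 0; heap: [0-4 ALLOC][5-63 FREE]
Op 4: b = realloc(b, 26) -> b = 0; heap: [0-25 ALLOC][26-63 FREE]
Op 5: c = malloc(11) -> c = 26; heap: [0-25 ALLOC][26-36 ALLOC][37-63 FREE]
Op 6: d = malloc(18) -> d = 37; heap: [0-25 ALLOC][26-36 ALLOC][37-54 ALLOC][55-63 FREE]
Op 7: free(b) -> (freed b); heap: [0-25 FREE][26-36 ALLOC][37-54 ALLOC][55-63 FREE]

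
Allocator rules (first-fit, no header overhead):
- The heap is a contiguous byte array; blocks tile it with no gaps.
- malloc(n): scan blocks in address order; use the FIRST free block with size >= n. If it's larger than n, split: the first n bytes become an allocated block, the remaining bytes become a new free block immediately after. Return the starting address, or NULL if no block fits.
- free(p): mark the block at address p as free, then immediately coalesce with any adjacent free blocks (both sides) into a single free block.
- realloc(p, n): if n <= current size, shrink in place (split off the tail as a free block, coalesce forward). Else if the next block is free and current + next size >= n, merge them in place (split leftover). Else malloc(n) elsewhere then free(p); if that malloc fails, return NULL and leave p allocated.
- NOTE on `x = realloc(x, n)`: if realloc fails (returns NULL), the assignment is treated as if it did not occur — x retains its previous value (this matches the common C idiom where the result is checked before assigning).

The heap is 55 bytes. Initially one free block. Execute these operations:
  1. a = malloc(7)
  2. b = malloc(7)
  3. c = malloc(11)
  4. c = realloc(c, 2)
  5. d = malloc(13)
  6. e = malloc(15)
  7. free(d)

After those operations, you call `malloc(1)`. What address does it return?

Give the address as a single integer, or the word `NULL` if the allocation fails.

Op 1: a = malloc(7) -> a = 0; heap: [0-6 ALLOC][7-54 FREE]
Op 2: b = malloc(7) -> b = 7; heap: [0-6 ALLOC][7-13 ALLOC][14-54 FREE]
Op 3: c = malloc(11) -> c = 14; heap: [0-6 ALLOC][7-13 ALLOC][14-24 ALLOC][25-54 FREE]
Op 4: c = realloc(c, 2) -> c = 14; heap: [0-6 ALLOC][7-13 ALLOC][14-15 ALLOC][16-54 FREE]
Op 5: d = malloc(13) -> d = 16; heap: [0-6 ALLOC][7-13 ALLOC][14-15 ALLOC][16-28 ALLOC][29-54 FREE]
Op 6: e = malloc(15) -> e = 29; heap: [0-6 ALLOC][7-13 ALLOC][14-15 ALLOC][16-28 ALLOC][29-43 ALLOC][44-54 FREE]
Op 7: free(d) -> (freed d); heap: [0-6 ALLOC][7-13 ALLOC][14-15 ALLOC][16-28 FREE][29-43 ALLOC][44-54 FREE]
malloc(1): first-fit scan over [0-6 ALLOC][7-13 ALLOC][14-15 ALLOC][16-28 FREE][29-43 ALLOC][44-54 FREE] -> 16

Answer: 16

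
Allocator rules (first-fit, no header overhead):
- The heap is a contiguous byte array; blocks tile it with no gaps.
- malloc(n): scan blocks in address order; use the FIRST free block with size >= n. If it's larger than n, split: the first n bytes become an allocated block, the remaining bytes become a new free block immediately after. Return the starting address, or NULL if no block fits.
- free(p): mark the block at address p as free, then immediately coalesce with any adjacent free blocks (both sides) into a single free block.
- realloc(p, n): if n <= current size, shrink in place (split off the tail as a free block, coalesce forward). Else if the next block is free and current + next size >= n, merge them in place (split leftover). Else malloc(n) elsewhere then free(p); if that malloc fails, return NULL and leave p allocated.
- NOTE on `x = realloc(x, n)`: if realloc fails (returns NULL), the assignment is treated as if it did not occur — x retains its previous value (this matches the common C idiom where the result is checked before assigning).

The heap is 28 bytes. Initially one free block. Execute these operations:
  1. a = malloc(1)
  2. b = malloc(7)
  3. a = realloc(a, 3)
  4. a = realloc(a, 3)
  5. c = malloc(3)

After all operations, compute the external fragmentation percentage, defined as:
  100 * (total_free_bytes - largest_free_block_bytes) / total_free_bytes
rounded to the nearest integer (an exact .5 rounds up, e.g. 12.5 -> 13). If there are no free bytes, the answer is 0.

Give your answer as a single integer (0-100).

Answer: 7

Derivation:
Op 1: a = malloc(1) -> a = 0; heap: [0-0 ALLOC][1-27 FREE]
Op 2: b = malloc(7) -> b = 1; heap: [0-0 ALLOC][1-7 ALLOC][8-27 FREE]
Op 3: a = realloc(a, 3) -> a = 8; heap: [0-0 FREE][1-7 ALLOC][8-10 ALLOC][11-27 FREE]
Op 4: a = realloc(a, 3) -> a = 8; heap: [0-0 FREE][1-7 ALLOC][8-10 ALLOC][11-27 FREE]
Op 5: c = malloc(3) -> c = 11; heap: [0-0 FREE][1-7 ALLOC][8-10 ALLOC][11-13 ALLOC][14-27 FREE]
Free blocks: [1 14] total_free=15 largest=14 -> 100*(15-14)/15 = 100/15 ≈ 6.667 -> rounds to 7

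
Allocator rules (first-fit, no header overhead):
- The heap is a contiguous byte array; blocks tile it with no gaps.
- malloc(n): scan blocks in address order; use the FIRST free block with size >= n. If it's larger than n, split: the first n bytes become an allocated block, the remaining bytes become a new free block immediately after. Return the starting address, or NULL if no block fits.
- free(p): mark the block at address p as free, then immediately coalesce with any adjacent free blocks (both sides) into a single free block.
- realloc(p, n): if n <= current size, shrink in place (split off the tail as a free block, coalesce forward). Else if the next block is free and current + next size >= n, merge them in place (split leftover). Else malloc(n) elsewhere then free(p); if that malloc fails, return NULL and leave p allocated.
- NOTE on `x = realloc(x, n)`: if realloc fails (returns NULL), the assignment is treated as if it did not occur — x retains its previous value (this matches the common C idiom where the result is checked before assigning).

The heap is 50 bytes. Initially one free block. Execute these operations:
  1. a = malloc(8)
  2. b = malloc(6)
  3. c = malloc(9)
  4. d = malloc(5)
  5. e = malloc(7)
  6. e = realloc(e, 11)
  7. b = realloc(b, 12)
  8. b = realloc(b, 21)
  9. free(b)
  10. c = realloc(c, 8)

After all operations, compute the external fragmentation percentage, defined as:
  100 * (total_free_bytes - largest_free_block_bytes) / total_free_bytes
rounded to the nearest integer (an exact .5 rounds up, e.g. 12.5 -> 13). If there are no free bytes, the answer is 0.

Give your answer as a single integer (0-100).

Op 1: a = malloc(8) -> a = 0; heap: [0-7 ALLOC][8-49 FREE]
Op 2: b = malloc(6) -> b = 8; heap: [0-7 ALLOC][8-13 ALLOC][14-49 FREE]
Op 3: c = malloc(9) -> c = 14; heap: [0-7 ALLOC][8-13 ALLOC][14-22 ALLOC][23-49 FREE]
Op 4: d = malloc(5) -> d = 23; heap: [0-7 ALLOC][8-13 ALLOC][14-22 ALLOC][23-27 ALLOC][28-49 FREE]
Op 5: e = malloc(7) -> e = 28; heap: [0-7 ALLOC][8-13 ALLOC][14-22 ALLOC][23-27 ALLOC][28-34 ALLOC][35-49 FREE]
Op 6: e = realloc(e, 11) -> e = 28; heap: [0-7 ALLOC][8-13 ALLOC][14-22 ALLOC][23-27 ALLOC][28-38 ALLOC][39-49 FREE]
Op 7: b = realloc(b, 12) -> NULL (b unchanged); heap: [0-7 ALLOC][8-13 ALLOC][14-22 ALLOC][23-27 ALLOC][28-38 ALLOC][39-49 FREE]
Op 8: b = realloc(b, 21) -> NULL (b unchanged); heap: [0-7 ALLOC][8-13 ALLOC][14-22 ALLOC][23-27 ALLOC][28-38 ALLOC][39-49 FREE]
Op 9: free(b) -> (freed b); heap: [0-7 ALLOC][8-13 FREE][14-22 ALLOC][23-27 ALLOC][28-38 ALLOC][39-49 FREE]
Op 10: c = realloc(c, 8) -> c = 14; heap: [0-7 ALLOC][8-13 FREE][14-21 ALLOC][22-22 FREE][23-27 ALLOC][28-38 ALLOC][39-49 FREE]
Free blocks: [6 1 11] total_free=18 largest=11 -> 100*(18-11)/18 = 700/18 ≈ 38.889 -> rounds to 39

Answer: 39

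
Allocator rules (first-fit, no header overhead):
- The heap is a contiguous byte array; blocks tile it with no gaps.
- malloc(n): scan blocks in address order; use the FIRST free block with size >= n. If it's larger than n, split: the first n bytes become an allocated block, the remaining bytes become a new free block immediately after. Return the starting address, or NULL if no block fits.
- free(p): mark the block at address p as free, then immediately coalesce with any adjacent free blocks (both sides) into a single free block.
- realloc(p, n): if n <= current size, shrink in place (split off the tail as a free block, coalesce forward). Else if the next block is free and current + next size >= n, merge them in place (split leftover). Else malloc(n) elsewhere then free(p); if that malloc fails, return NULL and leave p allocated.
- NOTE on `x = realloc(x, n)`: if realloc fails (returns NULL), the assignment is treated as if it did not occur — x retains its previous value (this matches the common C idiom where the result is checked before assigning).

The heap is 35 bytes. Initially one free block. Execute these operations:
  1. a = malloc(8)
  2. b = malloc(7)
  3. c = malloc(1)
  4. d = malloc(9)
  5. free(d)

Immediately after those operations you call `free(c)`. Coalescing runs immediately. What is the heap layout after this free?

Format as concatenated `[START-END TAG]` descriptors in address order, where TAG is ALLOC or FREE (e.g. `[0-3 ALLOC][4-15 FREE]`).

Op 1: a = malloc(8) -> a = 0; heap: [0-7 ALLOC][8-34 FREE]
Op 2: b = malloc(7) -> b = 8; heap: [0-7 ALLOC][8-14 ALLOC][15-34 FREE]
Op 3: c = malloc(1) -> c = 15; heap: [0-7 ALLOC][8-14 ALLOC][15-15 ALLOC][16-34 FREE]
Op 4: d = malloc(9) -> d = 16; heap: [0-7 ALLOC][8-14 ALLOC][15-15 ALLOC][16-24 ALLOC][25-34 FREE]
Op 5: free(d) -> (freed d); heap: [0-7 ALLOC][8-14 ALLOC][15-15 ALLOC][16-34 FREE]
free(c): c = 15 -> block [15-15 ALLOC]; mark free, coalesce with adjacent free neighbors -> [0-7 ALLOC][8-14 ALLOC][15-34 FREE]

Answer: [0-7 ALLOC][8-14 ALLOC][15-34 FREE]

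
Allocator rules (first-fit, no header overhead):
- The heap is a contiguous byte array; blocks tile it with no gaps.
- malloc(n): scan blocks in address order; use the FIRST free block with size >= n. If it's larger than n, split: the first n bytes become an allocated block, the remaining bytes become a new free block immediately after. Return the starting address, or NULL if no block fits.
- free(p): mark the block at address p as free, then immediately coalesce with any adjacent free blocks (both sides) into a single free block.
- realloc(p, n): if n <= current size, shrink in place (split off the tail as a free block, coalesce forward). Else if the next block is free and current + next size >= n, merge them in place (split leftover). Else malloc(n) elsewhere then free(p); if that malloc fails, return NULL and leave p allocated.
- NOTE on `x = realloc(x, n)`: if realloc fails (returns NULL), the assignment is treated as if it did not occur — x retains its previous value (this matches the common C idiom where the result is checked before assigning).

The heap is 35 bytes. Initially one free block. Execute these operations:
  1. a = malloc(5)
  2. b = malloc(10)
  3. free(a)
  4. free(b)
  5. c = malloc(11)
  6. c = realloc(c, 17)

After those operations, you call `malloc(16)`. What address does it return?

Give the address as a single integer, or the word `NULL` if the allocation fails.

Answer: 17

Derivation:
Op 1: a = malloc(5) -> a = 0; heap: [0-4 ALLOC][5-34 FREE]
Op 2: b = malloc(10) -> b = 5; heap: [0-4 ALLOC][5-14 ALLOC][15-34 FREE]
Op 3: free(a) -> (freed a); heap: [0-4 FREE][5-14 ALLOC][15-34 FREE]
Op 4: free(b) -> (freed b); heap: [0-34 FREE]
Op 5: c = malloc(11) -> c = 0; heap: [0-10 ALLOC][11-34 FREE]
Op 6: c = realloc(c, 17) -> c = 0; heap: [0-16 ALLOC][17-34 FREE]
malloc(16): first-fit scan over [0-16 ALLOC][17-34 FREE] -> 17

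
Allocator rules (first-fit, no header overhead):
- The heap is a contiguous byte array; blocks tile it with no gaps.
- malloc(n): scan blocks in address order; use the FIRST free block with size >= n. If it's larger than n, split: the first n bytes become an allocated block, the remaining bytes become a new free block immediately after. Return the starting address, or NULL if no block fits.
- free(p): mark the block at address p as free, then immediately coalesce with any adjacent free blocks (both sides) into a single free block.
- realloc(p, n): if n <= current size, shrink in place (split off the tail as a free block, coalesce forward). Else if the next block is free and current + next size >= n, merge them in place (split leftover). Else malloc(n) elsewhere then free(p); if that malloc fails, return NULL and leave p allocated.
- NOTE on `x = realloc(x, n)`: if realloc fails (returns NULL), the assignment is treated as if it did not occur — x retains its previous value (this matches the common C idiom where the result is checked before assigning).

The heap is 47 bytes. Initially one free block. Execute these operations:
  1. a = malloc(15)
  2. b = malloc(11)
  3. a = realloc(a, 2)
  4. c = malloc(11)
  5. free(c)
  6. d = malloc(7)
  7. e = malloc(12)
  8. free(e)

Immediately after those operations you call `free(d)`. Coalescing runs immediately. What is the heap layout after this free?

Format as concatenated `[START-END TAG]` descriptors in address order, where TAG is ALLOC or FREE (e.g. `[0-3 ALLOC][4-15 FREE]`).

Op 1: a = malloc(15) -> a = 0; heap: [0-14 ALLOC][15-46 FREE]
Op 2: b = malloc(11) -> b = 15; heap: [0-14 ALLOC][15-25 ALLOC][26-46 FREE]
Op 3: a = realloc(a, 2) -> a = 0; heap: [0-1 ALLOC][2-14 FREE][15-25 ALLOC][26-46 FREE]
Op 4: c = malloc(11) -> c = 2; heap: [0-1 ALLOC][2-12 ALLOC][13-14 FREE][15-25 ALLOC][26-46 FREE]
Op 5: free(c) -> (freed c); heap: [0-1 ALLOC][2-14 FREE][15-25 ALLOC][26-46 FREE]
Op 6: d = malloc(7) -> d = 2; heap: [0-1 ALLOC][2-8 ALLOC][9-14 FREE][15-25 ALLOC][26-46 FREE]
Op 7: e = malloc(12) -> e = 26; heap: [0-1 ALLOC][2-8 ALLOC][9-14 FREE][15-25 ALLOC][26-37 ALLOC][38-46 FREE]
Op 8: free(e) -> (freed e); heap: [0-1 ALLOC][2-8 ALLOC][9-14 FREE][15-25 ALLOC][26-46 FREE]
free(d): d = 2 -> block [2-8 ALLOC]; mark free, coalesce with adjacent free neighbors -> [0-1 ALLOC][2-14 FREE][15-25 ALLOC][26-46 FREE]

Answer: [0-1 ALLOC][2-14 FREE][15-25 ALLOC][26-46 FREE]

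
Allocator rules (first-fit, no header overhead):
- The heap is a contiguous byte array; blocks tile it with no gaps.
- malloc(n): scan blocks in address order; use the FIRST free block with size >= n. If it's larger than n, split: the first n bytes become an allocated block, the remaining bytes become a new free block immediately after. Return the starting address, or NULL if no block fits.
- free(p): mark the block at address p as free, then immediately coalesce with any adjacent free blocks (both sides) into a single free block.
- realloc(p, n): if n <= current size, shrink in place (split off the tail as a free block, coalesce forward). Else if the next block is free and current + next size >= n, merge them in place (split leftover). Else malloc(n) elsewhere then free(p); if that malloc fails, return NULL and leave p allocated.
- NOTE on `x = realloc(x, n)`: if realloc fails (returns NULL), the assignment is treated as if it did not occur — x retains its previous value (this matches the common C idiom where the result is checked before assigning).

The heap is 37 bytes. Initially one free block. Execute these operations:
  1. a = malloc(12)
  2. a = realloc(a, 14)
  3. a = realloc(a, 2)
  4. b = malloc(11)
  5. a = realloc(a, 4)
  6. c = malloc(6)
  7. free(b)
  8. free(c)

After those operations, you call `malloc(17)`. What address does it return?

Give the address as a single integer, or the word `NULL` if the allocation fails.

Answer: 17

Derivation:
Op 1: a = malloc(12) -> a = 0; heap: [0-11 ALLOC][12-36 FREE]
Op 2: a = realloc(a, 14) -> a = 0; heap: [0-13 ALLOC][14-36 FREE]
Op 3: a = realloc(a, 2) -> a = 0; heap: [0-1 ALLOC][2-36 FREE]
Op 4: b = malloc(11) -> b = 2; heap: [0-1 ALLOC][2-12 ALLOC][13-36 FREE]
Op 5: a = realloc(a, 4) -> a = 13; heap: [0-1 FREE][2-12 ALLOC][13-16 ALLOC][17-36 FREE]
Op 6: c = malloc(6) -> c = 17; heap: [0-1 FREE][2-12 ALLOC][13-16 ALLOC][17-22 ALLOC][23-36 FREE]
Op 7: free(b) -> (freed b); heap: [0-12 FREE][13-16 ALLOC][17-22 ALLOC][23-36 FREE]
Op 8: free(c) -> (freed c); heap: [0-12 FREE][13-16 ALLOC][17-36 FREE]
malloc(17): first-fit scan over [0-12 FREE][13-16 ALLOC][17-36 FREE] -> 17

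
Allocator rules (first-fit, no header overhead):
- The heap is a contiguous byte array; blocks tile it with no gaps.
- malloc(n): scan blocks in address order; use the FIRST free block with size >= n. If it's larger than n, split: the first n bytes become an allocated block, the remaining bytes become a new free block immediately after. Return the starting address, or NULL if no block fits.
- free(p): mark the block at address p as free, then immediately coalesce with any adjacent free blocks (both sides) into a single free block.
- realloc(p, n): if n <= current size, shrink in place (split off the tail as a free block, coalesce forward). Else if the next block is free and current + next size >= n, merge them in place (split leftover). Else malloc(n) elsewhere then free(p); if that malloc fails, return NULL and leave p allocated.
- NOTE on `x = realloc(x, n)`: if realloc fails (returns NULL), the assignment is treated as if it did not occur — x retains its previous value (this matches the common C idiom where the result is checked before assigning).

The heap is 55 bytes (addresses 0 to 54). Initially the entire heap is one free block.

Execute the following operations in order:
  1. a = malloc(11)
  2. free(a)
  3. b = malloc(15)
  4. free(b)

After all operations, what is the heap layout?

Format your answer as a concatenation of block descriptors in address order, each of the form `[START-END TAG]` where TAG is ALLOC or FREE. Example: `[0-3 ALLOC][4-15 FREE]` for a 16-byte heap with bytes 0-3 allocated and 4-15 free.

Answer: [0-54 FREE]

Derivation:
Op 1: a = malloc(11) -> a = 0; heap: [0-10 ALLOC][11-54 FREE]
Op 2: free(a) -> (freed a); heap: [0-54 FREE]
Op 3: b = malloc(15) -> b = 0; heap: [0-14 ALLOC][15-54 FREE]
Op 4: free(b) -> (freed b); heap: [0-54 FREE]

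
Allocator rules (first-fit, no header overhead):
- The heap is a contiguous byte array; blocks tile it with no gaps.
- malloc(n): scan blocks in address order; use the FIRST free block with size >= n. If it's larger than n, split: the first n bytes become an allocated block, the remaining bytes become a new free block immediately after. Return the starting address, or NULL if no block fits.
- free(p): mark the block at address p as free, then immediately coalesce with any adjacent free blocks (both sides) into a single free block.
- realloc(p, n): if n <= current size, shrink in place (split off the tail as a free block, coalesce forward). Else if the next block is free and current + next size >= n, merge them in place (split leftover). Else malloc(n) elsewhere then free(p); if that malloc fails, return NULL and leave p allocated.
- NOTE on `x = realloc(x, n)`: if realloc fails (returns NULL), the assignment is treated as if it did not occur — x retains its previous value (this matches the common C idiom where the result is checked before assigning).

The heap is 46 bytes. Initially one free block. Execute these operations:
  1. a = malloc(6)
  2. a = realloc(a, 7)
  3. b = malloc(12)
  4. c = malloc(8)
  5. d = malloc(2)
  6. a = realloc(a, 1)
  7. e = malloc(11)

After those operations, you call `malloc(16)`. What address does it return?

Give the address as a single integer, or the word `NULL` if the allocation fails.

Answer: NULL

Derivation:
Op 1: a = malloc(6) -> a = 0; heap: [0-5 ALLOC][6-45 FREE]
Op 2: a = realloc(a, 7) -> a = 0; heap: [0-6 ALLOC][7-45 FREE]
Op 3: b = malloc(12) -> b = 7; heap: [0-6 ALLOC][7-18 ALLOC][19-45 FREE]
Op 4: c = malloc(8) -> c = 19; heap: [0-6 ALLOC][7-18 ALLOC][19-26 ALLOC][27-45 FREE]
Op 5: d = malloc(2) -> d = 27; heap: [0-6 ALLOC][7-18 ALLOC][19-26 ALLOC][27-28 ALLOC][29-45 FREE]
Op 6: a = realloc(a, 1) -> a = 0; heap: [0-0 ALLOC][1-6 FREE][7-18 ALLOC][19-26 ALLOC][27-28 ALLOC][29-45 FREE]
Op 7: e = malloc(11) -> e = 29; heap: [0-0 ALLOC][1-6 FREE][7-18 ALLOC][19-26 ALLOC][27-28 ALLOC][29-39 ALLOC][40-45 FREE]
malloc(16): first-fit scan over [0-0 ALLOC][1-6 FREE][7-18 ALLOC][19-26 ALLOC][27-28 ALLOC][29-39 ALLOC][40-45 FREE] -> NULL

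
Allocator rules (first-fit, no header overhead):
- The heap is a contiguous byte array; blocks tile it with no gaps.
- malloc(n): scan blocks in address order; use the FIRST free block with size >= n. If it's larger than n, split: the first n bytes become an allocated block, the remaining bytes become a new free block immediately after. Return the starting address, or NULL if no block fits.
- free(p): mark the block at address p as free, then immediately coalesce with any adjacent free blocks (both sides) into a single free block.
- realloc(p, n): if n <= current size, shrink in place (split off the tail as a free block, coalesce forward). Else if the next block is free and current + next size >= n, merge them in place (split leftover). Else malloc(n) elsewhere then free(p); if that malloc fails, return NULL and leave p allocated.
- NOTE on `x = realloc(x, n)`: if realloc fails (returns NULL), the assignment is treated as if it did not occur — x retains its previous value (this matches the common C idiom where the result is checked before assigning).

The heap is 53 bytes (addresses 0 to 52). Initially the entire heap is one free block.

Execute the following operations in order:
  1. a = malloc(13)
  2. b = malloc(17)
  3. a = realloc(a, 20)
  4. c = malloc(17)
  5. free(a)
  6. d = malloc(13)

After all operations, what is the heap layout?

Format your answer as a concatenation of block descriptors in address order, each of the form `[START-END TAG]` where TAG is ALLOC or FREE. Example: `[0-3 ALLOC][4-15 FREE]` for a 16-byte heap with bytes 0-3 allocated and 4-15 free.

Op 1: a = malloc(13) -> a = 0; heap: [0-12 ALLOC][13-52 FREE]
Op 2: b = malloc(17) -> b = 13; heap: [0-12 ALLOC][13-29 ALLOC][30-52 FREE]
Op 3: a = realloc(a, 20) -> a = 30; heap: [0-12 FREE][13-29 ALLOC][30-49 ALLOC][50-52 FREE]
Op 4: c = malloc(17) -> c = NULL; heap: [0-12 FREE][13-29 ALLOC][30-49 ALLOC][50-52 FREE]
Op 5: free(a) -> (freed a); heap: [0-12 FREE][13-29 ALLOC][30-52 FREE]
Op 6: d = malloc(13) -> d = 0; heap: [0-12 ALLOC][13-29 ALLOC][30-52 FREE]

Answer: [0-12 ALLOC][13-29 ALLOC][30-52 FREE]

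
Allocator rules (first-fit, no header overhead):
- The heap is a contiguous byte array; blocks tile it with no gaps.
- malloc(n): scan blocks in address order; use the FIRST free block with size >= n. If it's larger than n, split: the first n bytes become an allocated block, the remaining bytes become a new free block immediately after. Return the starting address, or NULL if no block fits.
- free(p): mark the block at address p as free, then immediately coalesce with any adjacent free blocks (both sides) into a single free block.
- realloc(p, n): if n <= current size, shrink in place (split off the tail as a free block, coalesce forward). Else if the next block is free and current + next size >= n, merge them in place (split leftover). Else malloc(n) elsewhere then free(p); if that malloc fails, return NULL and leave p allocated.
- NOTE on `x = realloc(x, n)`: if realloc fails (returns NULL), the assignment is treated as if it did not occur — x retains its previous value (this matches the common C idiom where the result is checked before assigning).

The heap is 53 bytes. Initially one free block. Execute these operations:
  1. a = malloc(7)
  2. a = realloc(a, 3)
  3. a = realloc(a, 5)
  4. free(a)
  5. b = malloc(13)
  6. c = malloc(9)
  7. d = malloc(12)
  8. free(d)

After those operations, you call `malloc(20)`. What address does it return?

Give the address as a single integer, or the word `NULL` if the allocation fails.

Answer: 22

Derivation:
Op 1: a = malloc(7) -> a = 0; heap: [0-6 ALLOC][7-52 FREE]
Op 2: a = realloc(a, 3) -> a = 0; heap: [0-2 ALLOC][3-52 FREE]
Op 3: a = realloc(a, 5) -> a = 0; heap: [0-4 ALLOC][5-52 FREE]
Op 4: free(a) -> (freed a); heap: [0-52 FREE]
Op 5: b = malloc(13) -> b = 0; heap: [0-12 ALLOC][13-52 FREE]
Op 6: c = malloc(9) -> c = 13; heap: [0-12 ALLOC][13-21 ALLOC][22-52 FREE]
Op 7: d = malloc(12) -> d = 22; heap: [0-12 ALLOC][13-21 ALLOC][22-33 ALLOC][34-52 FREE]
Op 8: free(d) -> (freed d); heap: [0-12 ALLOC][13-21 ALLOC][22-52 FREE]
malloc(20): first-fit scan over [0-12 ALLOC][13-21 ALLOC][22-52 FREE] -> 22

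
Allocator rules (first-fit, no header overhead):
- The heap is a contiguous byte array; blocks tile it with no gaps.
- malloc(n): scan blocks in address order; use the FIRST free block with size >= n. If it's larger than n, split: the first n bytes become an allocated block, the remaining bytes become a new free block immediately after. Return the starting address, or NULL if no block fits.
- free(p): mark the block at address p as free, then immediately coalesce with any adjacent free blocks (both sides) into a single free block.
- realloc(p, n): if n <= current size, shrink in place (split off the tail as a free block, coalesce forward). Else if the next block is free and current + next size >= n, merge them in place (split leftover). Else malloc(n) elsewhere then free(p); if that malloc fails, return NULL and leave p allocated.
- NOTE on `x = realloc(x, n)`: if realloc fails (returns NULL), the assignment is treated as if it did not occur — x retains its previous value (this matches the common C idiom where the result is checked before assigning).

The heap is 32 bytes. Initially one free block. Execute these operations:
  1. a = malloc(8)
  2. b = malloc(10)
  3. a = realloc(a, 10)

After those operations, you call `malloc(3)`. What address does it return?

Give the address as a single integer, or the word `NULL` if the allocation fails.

Answer: 0

Derivation:
Op 1: a = malloc(8) -> a = 0; heap: [0-7 ALLOC][8-31 FREE]
Op 2: b = malloc(10) -> b = 8; heap: [0-7 ALLOC][8-17 ALLOC][18-31 FREE]
Op 3: a = realloc(a, 10) -> a = 18; heap: [0-7 FREE][8-17 ALLOC][18-27 ALLOC][28-31 FREE]
malloc(3): first-fit scan over [0-7 FREE][8-17 ALLOC][18-27 ALLOC][28-31 FREE] -> 0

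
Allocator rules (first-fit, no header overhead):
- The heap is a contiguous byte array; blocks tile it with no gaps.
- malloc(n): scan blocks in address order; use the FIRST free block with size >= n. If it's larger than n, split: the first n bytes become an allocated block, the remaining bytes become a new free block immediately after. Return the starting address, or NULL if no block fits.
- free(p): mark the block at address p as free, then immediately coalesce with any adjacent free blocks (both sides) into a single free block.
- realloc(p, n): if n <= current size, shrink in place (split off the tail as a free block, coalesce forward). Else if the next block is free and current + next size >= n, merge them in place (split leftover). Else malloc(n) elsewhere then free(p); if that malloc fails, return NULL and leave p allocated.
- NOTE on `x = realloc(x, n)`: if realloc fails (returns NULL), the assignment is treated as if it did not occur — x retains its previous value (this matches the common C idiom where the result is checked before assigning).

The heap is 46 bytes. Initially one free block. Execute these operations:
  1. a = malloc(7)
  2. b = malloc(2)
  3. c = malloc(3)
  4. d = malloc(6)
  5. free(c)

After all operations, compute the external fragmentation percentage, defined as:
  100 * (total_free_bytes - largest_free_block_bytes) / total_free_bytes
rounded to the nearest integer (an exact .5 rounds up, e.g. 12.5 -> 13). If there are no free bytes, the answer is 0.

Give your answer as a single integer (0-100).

Op 1: a = malloc(7) -> a = 0; heap: [0-6 ALLOC][7-45 FREE]
Op 2: b = malloc(2) -> b = 7; heap: [0-6 ALLOC][7-8 ALLOC][9-45 FREE]
Op 3: c = malloc(3) -> c = 9; heap: [0-6 ALLOC][7-8 ALLOC][9-11 ALLOC][12-45 FREE]
Op 4: d = malloc(6) -> d = 12; heap: [0-6 ALLOC][7-8 ALLOC][9-11 ALLOC][12-17 ALLOC][18-45 FREE]
Op 5: free(c) -> (freed c); heap: [0-6 ALLOC][7-8 ALLOC][9-11 FREE][12-17 ALLOC][18-45 FREE]
Free blocks: [3 28] total_free=31 largest=28 -> 100*(31-28)/31 = 300/31 ≈ 9.677 -> rounds to 10

Answer: 10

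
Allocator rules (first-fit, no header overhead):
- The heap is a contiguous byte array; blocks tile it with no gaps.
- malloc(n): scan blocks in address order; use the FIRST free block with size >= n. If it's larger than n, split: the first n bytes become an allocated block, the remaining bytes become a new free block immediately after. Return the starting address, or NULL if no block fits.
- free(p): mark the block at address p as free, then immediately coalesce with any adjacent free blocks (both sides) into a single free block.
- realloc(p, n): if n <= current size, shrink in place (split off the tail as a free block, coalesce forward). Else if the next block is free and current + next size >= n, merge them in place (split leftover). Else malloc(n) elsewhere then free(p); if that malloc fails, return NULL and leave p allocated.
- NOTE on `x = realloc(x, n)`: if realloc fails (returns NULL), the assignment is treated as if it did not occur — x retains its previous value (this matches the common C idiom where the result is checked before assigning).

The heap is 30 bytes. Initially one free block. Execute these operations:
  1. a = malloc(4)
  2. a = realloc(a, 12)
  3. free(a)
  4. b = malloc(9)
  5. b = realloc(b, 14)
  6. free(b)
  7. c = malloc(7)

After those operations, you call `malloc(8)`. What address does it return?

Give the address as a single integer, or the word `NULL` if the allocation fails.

Answer: 7

Derivation:
Op 1: a = malloc(4) -> a = 0; heap: [0-3 ALLOC][4-29 FREE]
Op 2: a = realloc(a, 12) -> a = 0; heap: [0-11 ALLOC][12-29 FREE]
Op 3: free(a) -> (freed a); heap: [0-29 FREE]
Op 4: b = malloc(9) -> b = 0; heap: [0-8 ALLOC][9-29 FREE]
Op 5: b = realloc(b, 14) -> b = 0; heap: [0-13 ALLOC][14-29 FREE]
Op 6: free(b) -> (freed b); heap: [0-29 FREE]
Op 7: c = malloc(7) -> c = 0; heap: [0-6 ALLOC][7-29 FREE]
malloc(8): first-fit scan over [0-6 ALLOC][7-29 FREE] -> 7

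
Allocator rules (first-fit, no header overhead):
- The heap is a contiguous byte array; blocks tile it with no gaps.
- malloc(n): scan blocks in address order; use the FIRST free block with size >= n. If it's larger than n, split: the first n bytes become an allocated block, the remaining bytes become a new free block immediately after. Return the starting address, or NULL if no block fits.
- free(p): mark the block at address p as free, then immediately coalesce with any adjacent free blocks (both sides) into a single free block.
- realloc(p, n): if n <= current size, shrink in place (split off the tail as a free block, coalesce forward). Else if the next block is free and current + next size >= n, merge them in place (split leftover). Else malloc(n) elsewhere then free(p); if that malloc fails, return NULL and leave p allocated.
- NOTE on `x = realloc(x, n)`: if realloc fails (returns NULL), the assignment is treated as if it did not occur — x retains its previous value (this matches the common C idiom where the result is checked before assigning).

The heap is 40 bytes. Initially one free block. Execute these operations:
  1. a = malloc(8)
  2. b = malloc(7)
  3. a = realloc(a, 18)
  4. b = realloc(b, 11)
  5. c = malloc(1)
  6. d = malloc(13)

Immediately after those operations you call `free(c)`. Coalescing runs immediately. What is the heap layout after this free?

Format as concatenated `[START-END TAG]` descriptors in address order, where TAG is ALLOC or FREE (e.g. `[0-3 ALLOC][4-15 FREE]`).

Answer: [0-7 FREE][8-14 ALLOC][15-32 ALLOC][33-39 FREE]

Derivation:
Op 1: a = malloc(8) -> a = 0; heap: [0-7 ALLOC][8-39 FREE]
Op 2: b = malloc(7) -> b = 8; heap: [0-7 ALLOC][8-14 ALLOC][15-39 FREE]
Op 3: a = realloc(a, 18) -> a = 15; heap: [0-7 FREE][8-14 ALLOC][15-32 ALLOC][33-39 FREE]
Op 4: b = realloc(b, 11) -> NULL (b unchanged); heap: [0-7 FREE][8-14 ALLOC][15-32 ALLOC][33-39 FREE]
Op 5: c = malloc(1) -> c = 0; heap: [0-0 ALLOC][1-7 FREE][8-14 ALLOC][15-32 ALLOC][33-39 FREE]
Op 6: d = malloc(13) -> d = NULL; heap: [0-0 ALLOC][1-7 FREE][8-14 ALLOC][15-32 ALLOC][33-39 FREE]
free(c): c = 0 -> block [0-0 ALLOC]; mark free, coalesce with adjacent free neighbors -> [0-7 FREE][8-14 ALLOC][15-32 ALLOC][33-39 FREE]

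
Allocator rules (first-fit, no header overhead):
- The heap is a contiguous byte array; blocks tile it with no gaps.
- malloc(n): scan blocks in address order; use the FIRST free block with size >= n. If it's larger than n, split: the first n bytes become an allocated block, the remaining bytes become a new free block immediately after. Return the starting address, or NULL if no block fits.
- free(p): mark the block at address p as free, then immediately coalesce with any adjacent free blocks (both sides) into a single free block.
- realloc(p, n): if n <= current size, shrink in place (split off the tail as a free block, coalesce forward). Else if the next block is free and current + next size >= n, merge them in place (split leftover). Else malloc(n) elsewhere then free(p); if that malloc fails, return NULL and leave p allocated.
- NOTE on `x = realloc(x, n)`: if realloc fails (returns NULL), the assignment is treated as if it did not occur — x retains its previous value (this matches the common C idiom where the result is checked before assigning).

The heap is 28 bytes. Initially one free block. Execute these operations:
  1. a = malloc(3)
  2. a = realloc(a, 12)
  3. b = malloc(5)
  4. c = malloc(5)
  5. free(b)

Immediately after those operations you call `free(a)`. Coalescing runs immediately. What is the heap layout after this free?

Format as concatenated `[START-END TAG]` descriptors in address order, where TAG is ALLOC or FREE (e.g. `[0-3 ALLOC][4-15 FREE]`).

Op 1: a = malloc(3) -> a = 0; heap: [0-2 ALLOC][3-27 FREE]
Op 2: a = realloc(a, 12) -> a = 0; heap: [0-11 ALLOC][12-27 FREE]
Op 3: b = malloc(5) -> b = 12; heap: [0-11 ALLOC][12-16 ALLOC][17-27 FREE]
Op 4: c = malloc(5) -> c = 17; heap: [0-11 ALLOC][12-16 ALLOC][17-21 ALLOC][22-27 FREE]
Op 5: free(b) -> (freed b); heap: [0-11 ALLOC][12-16 FREE][17-21 ALLOC][22-27 FREE]
free(a): a = 0 -> block [0-11 ALLOC]; mark free, coalesce with adjacent free neighbors -> [0-16 FREE][17-21 ALLOC][22-27 FREE]

Answer: [0-16 FREE][17-21 ALLOC][22-27 FREE]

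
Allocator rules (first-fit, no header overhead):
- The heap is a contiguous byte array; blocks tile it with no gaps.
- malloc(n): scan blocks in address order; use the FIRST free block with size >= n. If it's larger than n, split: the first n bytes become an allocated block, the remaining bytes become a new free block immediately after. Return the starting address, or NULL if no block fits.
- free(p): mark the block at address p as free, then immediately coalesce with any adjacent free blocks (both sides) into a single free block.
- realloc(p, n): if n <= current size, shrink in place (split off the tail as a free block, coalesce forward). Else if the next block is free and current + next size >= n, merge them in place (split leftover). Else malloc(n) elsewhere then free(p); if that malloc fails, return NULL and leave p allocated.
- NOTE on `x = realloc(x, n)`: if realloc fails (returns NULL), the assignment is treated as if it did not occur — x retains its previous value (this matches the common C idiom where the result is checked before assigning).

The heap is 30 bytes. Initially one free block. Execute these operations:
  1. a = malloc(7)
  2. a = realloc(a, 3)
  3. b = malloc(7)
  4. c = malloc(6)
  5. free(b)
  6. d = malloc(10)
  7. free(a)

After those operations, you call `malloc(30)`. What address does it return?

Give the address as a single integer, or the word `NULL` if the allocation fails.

Op 1: a = malloc(7) -> a = 0; heap: [0-6 ALLOC][7-29 FREE]
Op 2: a = realloc(a, 3) -> a = 0; heap: [0-2 ALLOC][3-29 FREE]
Op 3: b = malloc(7) -> b = 3; heap: [0-2 ALLOC][3-9 ALLOC][10-29 FREE]
Op 4: c = malloc(6) -> c = 10; heap: [0-2 ALLOC][3-9 ALLOC][10-15 ALLOC][16-29 FREE]
Op 5: free(b) -> (freed b); heap: [0-2 ALLOC][3-9 FREE][10-15 ALLOC][16-29 FREE]
Op 6: d = malloc(10) -> d = 16; heap: [0-2 ALLOC][3-9 FREE][10-15 ALLOC][16-25 ALLOC][26-29 FREE]
Op 7: free(a) -> (freed a); heap: [0-9 FREE][10-15 ALLOC][16-25 ALLOC][26-29 FREE]
malloc(30): first-fit scan over [0-9 FREE][10-15 ALLOC][16-25 ALLOC][26-29 FREE] -> NULL

Answer: NULL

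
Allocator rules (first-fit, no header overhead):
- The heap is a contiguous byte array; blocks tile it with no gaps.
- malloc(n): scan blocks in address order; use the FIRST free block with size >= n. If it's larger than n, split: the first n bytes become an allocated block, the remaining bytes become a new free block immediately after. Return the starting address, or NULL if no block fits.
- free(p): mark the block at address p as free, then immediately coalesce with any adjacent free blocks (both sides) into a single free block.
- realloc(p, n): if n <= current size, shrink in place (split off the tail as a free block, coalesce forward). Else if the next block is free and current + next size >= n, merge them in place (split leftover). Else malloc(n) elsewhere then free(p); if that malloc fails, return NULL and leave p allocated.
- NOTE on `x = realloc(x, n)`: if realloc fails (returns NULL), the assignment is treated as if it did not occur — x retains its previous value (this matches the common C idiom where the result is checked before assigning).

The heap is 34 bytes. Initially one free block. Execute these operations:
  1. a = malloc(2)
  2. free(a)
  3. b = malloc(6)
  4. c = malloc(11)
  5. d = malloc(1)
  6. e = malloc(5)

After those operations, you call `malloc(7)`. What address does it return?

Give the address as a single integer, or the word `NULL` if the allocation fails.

Op 1: a = malloc(2) -> a = 0; heap: [0-1 ALLOC][2-33 FREE]
Op 2: free(a) -> (freed a); heap: [0-33 FREE]
Op 3: b = malloc(6) -> b = 0; heap: [0-5 ALLOC][6-33 FREE]
Op 4: c = malloc(11) -> c = 6; heap: [0-5 ALLOC][6-16 ALLOC][17-33 FREE]
Op 5: d = malloc(1) -> d = 17; heap: [0-5 ALLOC][6-16 ALLOC][17-17 ALLOC][18-33 FREE]
Op 6: e = malloc(5) -> e = 18; heap: [0-5 ALLOC][6-16 ALLOC][17-17 ALLOC][18-22 ALLOC][23-33 FREE]
malloc(7): first-fit scan over [0-5 ALLOC][6-16 ALLOC][17-17 ALLOC][18-22 ALLOC][23-33 FREE] -> 23

Answer: 23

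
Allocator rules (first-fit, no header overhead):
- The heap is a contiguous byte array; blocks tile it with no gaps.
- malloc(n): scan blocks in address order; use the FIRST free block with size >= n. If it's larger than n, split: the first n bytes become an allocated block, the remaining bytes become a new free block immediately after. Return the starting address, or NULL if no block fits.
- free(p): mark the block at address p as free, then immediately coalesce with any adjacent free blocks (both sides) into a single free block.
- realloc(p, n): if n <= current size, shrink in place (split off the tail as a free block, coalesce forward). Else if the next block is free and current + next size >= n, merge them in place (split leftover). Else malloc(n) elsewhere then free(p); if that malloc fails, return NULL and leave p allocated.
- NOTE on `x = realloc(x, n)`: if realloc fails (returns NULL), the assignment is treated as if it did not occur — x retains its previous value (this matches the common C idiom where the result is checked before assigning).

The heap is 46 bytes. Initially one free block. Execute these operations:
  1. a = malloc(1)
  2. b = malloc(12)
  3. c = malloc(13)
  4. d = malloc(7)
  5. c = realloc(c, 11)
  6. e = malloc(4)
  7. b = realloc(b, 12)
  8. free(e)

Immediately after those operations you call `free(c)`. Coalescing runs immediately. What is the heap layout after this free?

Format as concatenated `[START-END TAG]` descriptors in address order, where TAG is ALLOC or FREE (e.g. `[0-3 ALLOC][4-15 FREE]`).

Answer: [0-0 ALLOC][1-12 ALLOC][13-25 FREE][26-32 ALLOC][33-45 FREE]

Derivation:
Op 1: a = malloc(1) -> a = 0; heap: [0-0 ALLOC][1-45 FREE]
Op 2: b = malloc(12) -> b = 1; heap: [0-0 ALLOC][1-12 ALLOC][13-45 FREE]
Op 3: c = malloc(13) -> c = 13; heap: [0-0 ALLOC][1-12 ALLOC][13-25 ALLOC][26-45 FREE]
Op 4: d = malloc(7) -> d = 26; heap: [0-0 ALLOC][1-12 ALLOC][13-25 ALLOC][26-32 ALLOC][33-45 FREE]
Op 5: c = realloc(c, 11) -> c = 13; heap: [0-0 ALLOC][1-12 ALLOC][13-23 ALLOC][24-25 FREE][26-32 ALLOC][33-45 FREE]
Op 6: e = malloc(4) -> e = 33; heap: [0-0 ALLOC][1-12 ALLOC][13-23 ALLOC][24-25 FREE][26-32 ALLOC][33-36 ALLOC][37-45 FREE]
Op 7: b = realloc(b, 12) -> b = 1; heap: [0-0 ALLOC][1-12 ALLOC][13-23 ALLOC][24-25 FREE][26-32 ALLOC][33-36 ALLOC][37-45 FREE]
Op 8: free(e) -> (freed e); heap: [0-0 ALLOC][1-12 ALLOC][13-23 ALLOC][24-25 FREE][26-32 ALLOC][33-45 FREE]
free(c): c = 13 -> block [13-23 ALLOC]; mark free, coalesce with adjacent free neighbors -> [0-0 ALLOC][1-12 ALLOC][13-25 FREE][26-32 ALLOC][33-45 FREE]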